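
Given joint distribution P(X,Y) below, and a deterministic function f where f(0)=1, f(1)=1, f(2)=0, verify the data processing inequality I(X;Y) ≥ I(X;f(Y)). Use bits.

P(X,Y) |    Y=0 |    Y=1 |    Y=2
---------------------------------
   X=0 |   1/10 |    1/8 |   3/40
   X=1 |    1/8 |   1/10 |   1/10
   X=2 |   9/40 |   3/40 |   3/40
I(X;Y) = 0.0466, I(X;f(Y)) = 0.0078, inequality holds: 0.0466 ≥ 0.0078

Data Processing Inequality: For any Markov chain X → Y → Z, we have I(X;Y) ≥ I(X;Z).

Here Z = f(Y) is a deterministic function of Y, forming X → Y → Z.

Original I(X;Y) = 0.0466 bits

After applying f:
P(X,Z) where Z=f(Y):
- P(X,Z=0) = P(X,Y=2)
- P(X,Z=1) = P(X,Y=0) + P(X,Y=1)

I(X;Z) = I(X;f(Y)) = 0.0078 bits

Verification: 0.0466 ≥ 0.0078 ✓

Information cannot be created by processing; the function f can only lose information about X.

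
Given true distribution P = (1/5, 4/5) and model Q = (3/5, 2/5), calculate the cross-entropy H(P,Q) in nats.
0.8352 nats

Cross-entropy: H(P,Q) = -Σ p(x) log q(x)

Alternatively: H(P,Q) = H(P) + D_KL(P||Q)
H(P) = 0.5004 nats
D_KL(P||Q) = 0.3348 nats

H(P,Q) = 0.5004 + 0.3348 = 0.8352 nats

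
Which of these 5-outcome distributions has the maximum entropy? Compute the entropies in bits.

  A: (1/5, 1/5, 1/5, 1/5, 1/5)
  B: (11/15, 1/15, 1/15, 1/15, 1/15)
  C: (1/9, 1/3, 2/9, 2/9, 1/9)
A

For a discrete distribution over n outcomes, entropy is maximized by the uniform distribution.

Computing entropies:
H(A) = 2.3219 bits
H(B) = 1.3700 bits
H(C) = 2.1972 bits

The uniform distribution (where all probabilities equal 1/5) achieves the maximum entropy of log_2(5) = 2.3219 bits.

Distribution A has the highest entropy.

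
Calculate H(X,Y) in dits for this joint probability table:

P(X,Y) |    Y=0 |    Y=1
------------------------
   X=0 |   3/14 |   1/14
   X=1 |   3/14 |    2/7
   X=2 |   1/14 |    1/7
0.7266 dits

Joint entropy is H(X,Y) = -Σ_{x,y} p(x,y) log p(x,y).

Summing over all non-zero entries:
H(X,Y) = -[3/14·log_10(3/14) + 1/14·log_10(1/14) + 3/14·log_10(3/14) + 2/7·log_10(2/7) + 1/14·log_10(1/14) + 1/7·log_10(1/7)]
H(X,Y) = 0.7266 dits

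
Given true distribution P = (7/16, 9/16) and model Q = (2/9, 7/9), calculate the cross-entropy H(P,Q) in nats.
0.7994 nats

Cross-entropy: H(P,Q) = -Σ p(x) log q(x)

Alternatively: H(P,Q) = H(P) + D_KL(P||Q)
H(P) = 0.6853 nats
D_KL(P||Q) = 0.1141 nats

H(P,Q) = 0.6853 + 0.1141 = 0.7994 nats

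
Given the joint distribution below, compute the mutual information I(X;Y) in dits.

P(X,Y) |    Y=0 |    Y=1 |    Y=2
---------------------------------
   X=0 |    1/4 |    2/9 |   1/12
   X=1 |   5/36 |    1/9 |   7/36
0.0224 dits

Mutual information: I(X;Y) = H(X) + H(Y) - H(X,Y)

Marginals:
P(X) = (5/9, 4/9), H(X) = 0.2983 dits
P(Y) = (7/18, 1/3, 5/18), H(Y) = 0.4731 dits

Joint entropy: H(X,Y) = 0.7490 dits

I(X;Y) = 0.2983 + 0.4731 - 0.7490 = 0.0224 dits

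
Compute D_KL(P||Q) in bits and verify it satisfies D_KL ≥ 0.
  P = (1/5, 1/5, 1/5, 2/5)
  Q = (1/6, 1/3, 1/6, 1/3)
0.0630 bits

KL divergence satisfies the Gibbs inequality: D_KL(P||Q) ≥ 0 for all distributions P, Q.

D_KL(P||Q) = Σ p(x) log(p(x)/q(x))
Term by term:
  x=0: 1/5 × log_2[(1/5)/(1/6)] = 0.0526
  x=1: 1/5 × log_2[(1/5)/(1/3)] = -0.1474
  x=2: 1/5 × log_2[(1/5)/(1/6)] = 0.0526
  x=3: 2/5 × log_2[(2/5)/(1/3)] = 0.1052
D_KL(P||Q) = 0.0630 bits

D_KL(P||Q) = 0.0630 ≥ 0 ✓

This non-negativity is a fundamental property: relative entropy cannot be negative because it measures how different Q is from P.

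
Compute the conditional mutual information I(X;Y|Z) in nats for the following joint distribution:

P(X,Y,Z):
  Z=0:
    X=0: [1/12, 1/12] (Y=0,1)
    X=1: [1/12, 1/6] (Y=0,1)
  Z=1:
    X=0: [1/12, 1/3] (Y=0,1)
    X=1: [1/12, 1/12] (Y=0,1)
0.0307 nats

Conditional mutual information: I(X;Y|Z) = H(X|Z) + H(Y|Z) - H(X,Y|Z)

H(Z) = 0.6792
H(X,Z) = 1.3086 → H(X|Z) = 0.6294
H(Y,Z) = 1.3086 → H(Y|Z) = 0.6294
H(X,Y,Z) = 1.9073 → H(X,Y|Z) = 1.2281

I(X;Y|Z) = 0.6294 + 0.6294 - 1.2281 = 0.0307 nats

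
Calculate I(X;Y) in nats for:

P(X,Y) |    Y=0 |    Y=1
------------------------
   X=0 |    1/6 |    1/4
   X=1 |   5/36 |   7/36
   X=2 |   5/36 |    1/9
0.0084 nats

Mutual information: I(X;Y) = H(X) + H(Y) - H(X,Y)

Marginals:
P(X) = (5/12, 1/3, 1/4), H(X) = 1.0776 nats
P(Y) = (4/9, 5/9), H(Y) = 0.6870 nats

Joint entropy: H(X,Y) = 1.7561 nats

I(X;Y) = 1.0776 + 0.6870 - 1.7561 = 0.0084 nats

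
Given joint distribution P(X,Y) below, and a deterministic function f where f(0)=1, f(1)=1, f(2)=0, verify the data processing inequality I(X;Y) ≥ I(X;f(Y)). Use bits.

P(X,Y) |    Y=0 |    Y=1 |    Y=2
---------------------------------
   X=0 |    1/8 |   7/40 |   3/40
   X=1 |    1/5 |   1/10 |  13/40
I(X;Y) = 0.1035, I(X;f(Y)) = 0.0759, inequality holds: 0.1035 ≥ 0.0759

Data Processing Inequality: For any Markov chain X → Y → Z, we have I(X;Y) ≥ I(X;Z).

Here Z = f(Y) is a deterministic function of Y, forming X → Y → Z.

Original I(X;Y) = 0.1035 bits

After applying f:
P(X,Z) where Z=f(Y):
- P(X,Z=0) = P(X,Y=2)
- P(X,Z=1) = P(X,Y=0) + P(X,Y=1)

I(X;Z) = I(X;f(Y)) = 0.0759 bits

Verification: 0.1035 ≥ 0.0759 ✓

Information cannot be created by processing; the function f can only lose information about X.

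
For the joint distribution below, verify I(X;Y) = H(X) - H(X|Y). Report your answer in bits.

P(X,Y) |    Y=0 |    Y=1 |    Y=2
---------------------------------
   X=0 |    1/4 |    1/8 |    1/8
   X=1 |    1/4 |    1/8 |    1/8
I(X;Y) = 0.0000 bits

Mutual information has multiple equivalent forms:
- I(X;Y) = H(X) - H(X|Y)
- I(X;Y) = H(Y) - H(Y|X)
- I(X;Y) = H(X) + H(Y) - H(X,Y)

Computing all quantities:
H(X) = 1.0000, H(Y) = 1.5000, H(X,Y) = 2.5000
H(X|Y) = 1.0000, H(Y|X) = 1.5000

Verification:
H(X) - H(X|Y) = 1.0000 - 1.0000 = 0.0000
H(Y) - H(Y|X) = 1.5000 - 1.5000 = 0.0000
H(X) + H(Y) - H(X,Y) = 1.0000 + 1.5000 - 2.5000 = 0.0000

All forms give I(X;Y) = 0.0000 bits. ✓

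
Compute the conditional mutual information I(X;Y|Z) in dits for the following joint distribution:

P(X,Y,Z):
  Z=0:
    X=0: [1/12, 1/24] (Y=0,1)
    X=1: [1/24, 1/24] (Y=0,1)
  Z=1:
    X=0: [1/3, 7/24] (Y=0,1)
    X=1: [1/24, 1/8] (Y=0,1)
0.0108 dits

Conditional mutual information: I(X;Y|Z) = H(X|Z) + H(Y|Z) - H(X,Y|Z)

H(Z) = 0.2222
H(X,Z) = 0.4601 → H(X|Z) = 0.2378
H(Y,Z) = 0.5210 → H(Y|Z) = 0.2987
H(X,Y,Z) = 0.7480 → H(X,Y|Z) = 0.5257

I(X;Y|Z) = 0.2378 + 0.2987 - 0.5257 = 0.0108 dits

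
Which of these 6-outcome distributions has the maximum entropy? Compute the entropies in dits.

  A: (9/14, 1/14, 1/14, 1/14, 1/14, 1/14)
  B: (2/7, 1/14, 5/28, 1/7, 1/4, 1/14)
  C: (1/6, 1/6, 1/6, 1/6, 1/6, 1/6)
C

For a discrete distribution over n outcomes, entropy is maximized by the uniform distribution.

Computing entropies:
H(A) = 0.5327 dits
H(B) = 0.7240 dits
H(C) = 0.7782 dits

The uniform distribution (where all probabilities equal 1/6) achieves the maximum entropy of log_10(6) = 0.7782 dits.

Distribution C has the highest entropy.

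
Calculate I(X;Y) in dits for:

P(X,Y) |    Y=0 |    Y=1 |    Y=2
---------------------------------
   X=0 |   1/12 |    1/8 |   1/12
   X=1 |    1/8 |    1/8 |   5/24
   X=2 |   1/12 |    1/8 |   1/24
0.0160 dits

Mutual information: I(X;Y) = H(X) + H(Y) - H(X,Y)

Marginals:
P(X) = (7/24, 11/24, 1/4), H(X) = 0.4619 dits
P(Y) = (7/24, 3/8, 1/3), H(Y) = 0.4749 dits

Joint entropy: H(X,Y) = 0.9208 dits

I(X;Y) = 0.4619 + 0.4749 - 0.9208 = 0.0160 dits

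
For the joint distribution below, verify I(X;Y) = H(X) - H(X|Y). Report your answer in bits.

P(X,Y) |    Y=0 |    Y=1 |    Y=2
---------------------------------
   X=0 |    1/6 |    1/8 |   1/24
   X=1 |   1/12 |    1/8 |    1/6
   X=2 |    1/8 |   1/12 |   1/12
I(X;Y) = 0.0809 bits

Mutual information has multiple equivalent forms:
- I(X;Y) = H(X) - H(X|Y)
- I(X;Y) = H(Y) - H(Y|X)
- I(X;Y) = H(X) + H(Y) - H(X,Y)

Computing all quantities:
H(X) = 1.5774, H(Y) = 1.5774, H(X,Y) = 3.0739
H(X|Y) = 1.4965, H(Y|X) = 1.4965

Verification:
H(X) - H(X|Y) = 1.5774 - 1.4965 = 0.0809
H(Y) - H(Y|X) = 1.5774 - 1.4965 = 0.0809
H(X) + H(Y) - H(X,Y) = 1.5774 + 1.5774 - 3.0739 = 0.0809

All forms give I(X;Y) = 0.0809 bits. ✓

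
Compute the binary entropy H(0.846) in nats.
0.4296 nats

The binary entropy function is:
H(p) = -p log(p) - (1-p) log(1-p)

H(0.846) = -0.846 × log_e(0.846) - 0.154 × log_e(0.154)
H(0.846) = 0.4296 nats

Note: Binary entropy is maximized at p=0.5 (H=1 bit) and minimized at p=0 or p=1 (H=0).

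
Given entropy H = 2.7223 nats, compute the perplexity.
15.2153

Perplexity is e^H (or exp(H) for natural log).

H = 2.7223 nats
Perplexity = e^2.7223 = 15.2153

Interpretation: The model's uncertainty is equivalent to choosing uniformly among 15.2 options.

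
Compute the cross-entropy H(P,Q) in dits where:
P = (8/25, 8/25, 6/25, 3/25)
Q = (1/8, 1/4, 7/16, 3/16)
0.6551 dits

Cross-entropy: H(P,Q) = -Σ p(x) log q(x)

Alternatively: H(P,Q) = H(P) + D_KL(P||Q)
H(P) = 0.5760 dits
D_KL(P||Q) = 0.0791 dits

H(P,Q) = 0.5760 + 0.0791 = 0.6551 dits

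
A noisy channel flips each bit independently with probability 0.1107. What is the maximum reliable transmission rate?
0.4980 bits

For a binary symmetric channel (BSC) with error probability p:
Capacity C = 1 - H(p) bits per symbol

where H(p) = -p log₂(p) - (1-p) log₂(1-p) is the binary entropy function.

H(0.1107) = 0.5020 bits
C = 1 - 0.5020 = 0.4980 bits per symbol

This means we can reliably transmit up to 0.4980 bits of information per channel use.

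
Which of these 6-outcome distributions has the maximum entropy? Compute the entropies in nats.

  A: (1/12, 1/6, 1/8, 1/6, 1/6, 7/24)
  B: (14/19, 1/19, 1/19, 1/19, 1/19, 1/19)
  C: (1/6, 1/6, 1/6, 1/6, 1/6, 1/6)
C

For a discrete distribution over n outcomes, entropy is maximized by the uniform distribution.

Computing entropies:
H(A) = 1.7223 nats
H(B) = 0.9999 nats
H(C) = 1.7918 nats

The uniform distribution (where all probabilities equal 1/6) achieves the maximum entropy of log_e(6) = 1.7918 nats.

Distribution C has the highest entropy.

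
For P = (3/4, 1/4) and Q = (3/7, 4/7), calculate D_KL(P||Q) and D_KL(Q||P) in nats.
D_KL(P||Q) = 0.2130, D_KL(Q||P) = 0.2326

KL divergence is not symmetric: D_KL(P||Q) ≠ D_KL(Q||P) in general.

D_KL(P||Q) = 0.2130 nats
D_KL(Q||P) = 0.2326 nats

No, they are not equal!

This asymmetry is why KL divergence is not a true distance metric.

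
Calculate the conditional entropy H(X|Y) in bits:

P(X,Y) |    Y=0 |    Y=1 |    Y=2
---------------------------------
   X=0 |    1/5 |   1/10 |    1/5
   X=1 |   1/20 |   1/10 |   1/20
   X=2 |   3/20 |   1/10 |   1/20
1.4132 bits

Using the chain rule: H(X|Y) = H(X,Y) - H(Y)

First, compute H(X,Y) = 2.9842 bits

Marginal P(Y) = (2/5, 3/10, 3/10)
H(Y) = 1.5710 bits

H(X|Y) = H(X,Y) - H(Y) = 2.9842 - 1.5710 = 1.4132 bits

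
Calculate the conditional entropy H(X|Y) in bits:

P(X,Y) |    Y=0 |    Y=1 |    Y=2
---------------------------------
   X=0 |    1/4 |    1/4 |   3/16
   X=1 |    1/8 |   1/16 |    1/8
0.8734 bits

Using the chain rule: H(X|Y) = H(X,Y) - H(Y)

First, compute H(X,Y) = 2.4528 bits

Marginal P(Y) = (3/8, 5/16, 5/16)
H(Y) = 1.5794 bits

H(X|Y) = H(X,Y) - H(Y) = 2.4528 - 1.5794 = 0.8734 bits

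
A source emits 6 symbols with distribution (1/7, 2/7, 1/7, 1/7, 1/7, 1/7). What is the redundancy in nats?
0.0439 nats

Redundancy measures how far a source is from maximum entropy:
R = H_max - H(X)

Maximum entropy for 6 symbols: H_max = log_e(6) = 1.7918 nats
Actual entropy: H(X) = 1.7479 nats
Redundancy: R = 1.7918 - 1.7479 = 0.0439 nats

This redundancy represents potential for compression: the source could be compressed by 0.0439 nats per symbol.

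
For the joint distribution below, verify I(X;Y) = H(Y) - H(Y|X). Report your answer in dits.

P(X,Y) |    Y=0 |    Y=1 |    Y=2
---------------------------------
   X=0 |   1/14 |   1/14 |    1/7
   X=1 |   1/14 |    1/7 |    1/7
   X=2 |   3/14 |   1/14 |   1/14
I(X;Y) = 0.0348 dits

Mutual information has multiple equivalent forms:
- I(X;Y) = H(X) - H(X|Y)
- I(X;Y) = H(Y) - H(Y|X)
- I(X;Y) = H(X) + H(Y) - H(X,Y)

Computing all quantities:
H(X) = 0.4748, H(Y) = 0.4748, H(X,Y) = 0.9149
H(X|Y) = 0.4400, H(Y|X) = 0.4400

Verification:
H(X) - H(X|Y) = 0.4748 - 0.4400 = 0.0348
H(Y) - H(Y|X) = 0.4748 - 0.4400 = 0.0348
H(X) + H(Y) - H(X,Y) = 0.4748 + 0.4748 - 0.9149 = 0.0348

All forms give I(X;Y) = 0.0348 dits. ✓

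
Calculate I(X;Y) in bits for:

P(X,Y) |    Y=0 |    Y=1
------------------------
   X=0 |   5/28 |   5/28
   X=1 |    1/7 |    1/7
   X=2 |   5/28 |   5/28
0.0000 bits

Mutual information: I(X;Y) = H(X) + H(Y) - H(X,Y)

Marginals:
P(X) = (5/14, 2/7, 5/14), H(X) = 1.5774 bits
P(Y) = (1/2, 1/2), H(Y) = 1.0000 bits

Joint entropy: H(X,Y) = 2.5774 bits

I(X;Y) = 1.5774 + 1.0000 - 2.5774 = 0.0000 bits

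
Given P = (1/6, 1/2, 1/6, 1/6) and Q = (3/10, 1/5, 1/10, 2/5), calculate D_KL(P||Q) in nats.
0.2994 nats

KL divergence: D_KL(P||Q) = Σ p(x) log(p(x)/q(x))

Computing term by term:
  x=0: 1/6 × log_e[(1/6)/(3/10)] = 1/6 × -0.5878 = -0.0980
  x=1: 1/2 × log_e[(1/2)/(1/5)] = 1/2 × 0.9163 = 0.4581
  x=2: 1/6 × log_e[(1/6)/(1/10)] = 1/6 × 0.5108 = 0.0851
  x=3: 1/6 × log_e[(1/6)/(2/5)] = 1/6 × -0.8755 = -0.1459

D_KL(P||Q) = 0.2994 nats

Note: KL divergence is always non-negative and equals 0 iff P = Q.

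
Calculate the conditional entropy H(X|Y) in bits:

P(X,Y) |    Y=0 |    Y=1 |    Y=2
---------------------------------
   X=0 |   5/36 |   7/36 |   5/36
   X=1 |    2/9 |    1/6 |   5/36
0.9845 bits

Using the chain rule: H(X|Y) = H(X,Y) - H(Y)

First, compute H(X,Y) = 2.5591 bits

Marginal P(Y) = (13/36, 13/36, 5/18)
H(Y) = 1.5746 bits

H(X|Y) = H(X,Y) - H(Y) = 2.5591 - 1.5746 = 0.9845 bits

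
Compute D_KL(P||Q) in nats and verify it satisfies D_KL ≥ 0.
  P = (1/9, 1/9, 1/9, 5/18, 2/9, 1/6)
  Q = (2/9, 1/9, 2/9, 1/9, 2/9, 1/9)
0.1681 nats

KL divergence satisfies the Gibbs inequality: D_KL(P||Q) ≥ 0 for all distributions P, Q.

D_KL(P||Q) = Σ p(x) log(p(x)/q(x))
Term by term:
  x=0: 1/9 × log_e[(1/9)/(2/9)] = -0.0770
  x=1: 1/9 × log_e[(1/9)/(1/9)] = 0.0000
  x=2: 1/9 × log_e[(1/9)/(2/9)] = -0.0770
  x=3: 5/18 × log_e[(5/18)/(1/9)] = 0.2545
  x=4: 2/9 × log_e[(2/9)/(2/9)] = 0.0000
  x=5: 1/6 × log_e[(1/6)/(1/9)] = 0.0676
D_KL(P||Q) = 0.1681 nats

D_KL(P||Q) = 0.1681 ≥ 0 ✓

This non-negativity is a fundamental property: relative entropy cannot be negative because it measures how different Q is from P.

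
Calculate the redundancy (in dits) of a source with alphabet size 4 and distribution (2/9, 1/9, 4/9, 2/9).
0.0492 dits

Redundancy measures how far a source is from maximum entropy:
R = H_max - H(X)

Maximum entropy for 4 symbols: H_max = log_10(4) = 0.6021 dits
Actual entropy: H(X) = 0.5529 dits
Redundancy: R = 0.6021 - 0.5529 = 0.0492 dits

This redundancy represents potential for compression: the source could be compressed by 0.0492 dits per symbol.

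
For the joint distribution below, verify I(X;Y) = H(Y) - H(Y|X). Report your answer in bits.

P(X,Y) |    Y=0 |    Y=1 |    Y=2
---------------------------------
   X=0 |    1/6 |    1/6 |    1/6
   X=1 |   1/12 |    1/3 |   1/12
I(X;Y) = 0.0817 bits

Mutual information has multiple equivalent forms:
- I(X;Y) = H(X) - H(X|Y)
- I(X;Y) = H(Y) - H(Y|X)
- I(X;Y) = H(X) + H(Y) - H(X,Y)

Computing all quantities:
H(X) = 1.0000, H(Y) = 1.5000, H(X,Y) = 2.4183
H(X|Y) = 0.9183, H(Y|X) = 1.4183

Verification:
H(X) - H(X|Y) = 1.0000 - 0.9183 = 0.0817
H(Y) - H(Y|X) = 1.5000 - 1.4183 = 0.0817
H(X) + H(Y) - H(X,Y) = 1.0000 + 1.5000 - 2.4183 = 0.0817

All forms give I(X;Y) = 0.0817 bits. ✓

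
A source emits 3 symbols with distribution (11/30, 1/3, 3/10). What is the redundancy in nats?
0.0033 nats

Redundancy measures how far a source is from maximum entropy:
R = H_max - H(X)

Maximum entropy for 3 symbols: H_max = log_e(3) = 1.0986 nats
Actual entropy: H(X) = 1.0953 nats
Redundancy: R = 1.0986 - 1.0953 = 0.0033 nats

This redundancy represents potential for compression: the source could be compressed by 0.0033 nats per symbol.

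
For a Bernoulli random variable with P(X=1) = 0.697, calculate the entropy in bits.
0.8849 bits

The binary entropy function is:
H(p) = -p log(p) - (1-p) log(1-p)

H(0.697) = -0.697 × log_2(0.697) - 0.303 × log_2(0.303)
H(0.697) = 0.8849 bits

Note: Binary entropy is maximized at p=0.5 (H=1 bit) and minimized at p=0 or p=1 (H=0).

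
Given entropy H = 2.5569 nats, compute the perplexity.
12.8958

Perplexity is e^H (or exp(H) for natural log).

H = 2.5569 nats
Perplexity = e^2.5569 = 12.8958

Interpretation: The model's uncertainty is equivalent to choosing uniformly among 12.9 options.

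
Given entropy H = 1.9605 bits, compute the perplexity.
3.8920

Perplexity is 2^H (or exp(H) for natural log).

H = 1.9605 bits
Perplexity = 2^1.9605 = 3.8920

Interpretation: The model's uncertainty is equivalent to choosing uniformly among 3.9 options.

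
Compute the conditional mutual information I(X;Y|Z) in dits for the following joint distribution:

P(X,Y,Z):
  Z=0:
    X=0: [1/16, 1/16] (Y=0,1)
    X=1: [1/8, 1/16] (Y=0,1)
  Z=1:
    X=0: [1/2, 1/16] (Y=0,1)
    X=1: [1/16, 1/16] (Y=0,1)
0.0206 dits

Conditional mutual information: I(X;Y|Z) = H(X|Z) + H(Y|Z) - H(X,Y|Z)

H(Z) = 0.2697
H(X,Z) = 0.5026 → H(X|Z) = 0.2329
H(Y,Z) = 0.5026 → H(Y|Z) = 0.2329
H(X,Y,Z) = 0.7149 → H(X,Y|Z) = 0.4452

I(X;Y|Z) = 0.2329 + 0.2329 - 0.4452 = 0.0206 dits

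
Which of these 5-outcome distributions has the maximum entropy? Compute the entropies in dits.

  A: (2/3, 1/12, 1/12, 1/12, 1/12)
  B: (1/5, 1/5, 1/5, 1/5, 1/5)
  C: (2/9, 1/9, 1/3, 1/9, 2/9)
B

For a discrete distribution over n outcomes, entropy is maximized by the uniform distribution.

Computing entropies:
H(A) = 0.4771 dits
H(B) = 0.6990 dits
H(C) = 0.6614 dits

The uniform distribution (where all probabilities equal 1/5) achieves the maximum entropy of log_10(5) = 0.6990 dits.

Distribution B has the highest entropy.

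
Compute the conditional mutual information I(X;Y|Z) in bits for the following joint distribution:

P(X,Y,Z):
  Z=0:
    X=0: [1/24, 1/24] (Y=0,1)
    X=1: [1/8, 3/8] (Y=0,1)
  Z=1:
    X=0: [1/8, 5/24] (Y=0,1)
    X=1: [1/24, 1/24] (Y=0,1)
0.0176 bits

Conditional mutual information: I(X;Y|Z) = H(X|Z) + H(Y|Z) - H(X,Y|Z)

H(Z) = 0.9799
H(X,Z) = 1.6258 → H(X|Z) = 0.6459
H(Y,Z) = 1.8879 → H(Y|Z) = 0.9080
H(X,Y,Z) = 2.5163 → H(X,Y|Z) = 1.5364

I(X;Y|Z) = 0.6459 + 0.9080 - 1.5364 = 0.0176 bits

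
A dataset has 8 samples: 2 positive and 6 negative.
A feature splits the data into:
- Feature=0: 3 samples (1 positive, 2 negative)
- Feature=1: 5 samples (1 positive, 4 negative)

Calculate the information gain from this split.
0.0157 bits

Information Gain = H(Y) - H(Y|Feature)

Before split:
P(positive) = 2/8 = 0.2500
H(Y) = 0.8113 bits

After split:
Feature=0: H = 0.9183 bits (weight = 3/8)
Feature=1: H = 0.7219 bits (weight = 5/8)
H(Y|Feature) = (3/8)×0.9183 + (5/8)×0.7219 = 0.7956 bits

Information Gain = 0.8113 - 0.7956 = 0.0157 bits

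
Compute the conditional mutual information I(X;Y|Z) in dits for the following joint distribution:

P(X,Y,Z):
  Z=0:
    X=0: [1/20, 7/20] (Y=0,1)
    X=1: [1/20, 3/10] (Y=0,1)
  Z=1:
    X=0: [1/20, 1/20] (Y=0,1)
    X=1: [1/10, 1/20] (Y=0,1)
0.0016 dits

Conditional mutual information: I(X;Y|Z) = H(X|Z) + H(Y|Z) - H(X,Y|Z)

H(Z) = 0.2442
H(X,Z) = 0.5423 → H(X|Z) = 0.2981
H(Y,Z) = 0.4452 → H(Y|Z) = 0.2010
H(X,Y,Z) = 0.7417 → H(X,Y|Z) = 0.4975

I(X;Y|Z) = 0.2981 + 0.2010 - 0.4975 = 0.0016 dits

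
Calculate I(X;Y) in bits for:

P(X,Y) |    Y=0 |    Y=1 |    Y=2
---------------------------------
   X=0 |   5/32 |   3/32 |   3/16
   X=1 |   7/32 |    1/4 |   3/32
0.0724 bits

Mutual information: I(X;Y) = H(X) + H(Y) - H(X,Y)

Marginals:
P(X) = (7/16, 9/16), H(X) = 0.9887 bits
P(Y) = (3/8, 11/32, 9/32), H(Y) = 1.5749 bits

Joint entropy: H(X,Y) = 2.4912 bits

I(X;Y) = 0.9887 + 1.5749 - 2.4912 = 0.0724 bits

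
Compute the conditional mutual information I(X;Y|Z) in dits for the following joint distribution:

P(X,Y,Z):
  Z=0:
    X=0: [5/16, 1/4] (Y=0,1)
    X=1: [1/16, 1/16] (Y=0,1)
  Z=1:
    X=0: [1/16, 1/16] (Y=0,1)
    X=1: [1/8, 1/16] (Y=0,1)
0.0022 dits

Conditional mutual information: I(X;Y|Z) = H(X|Z) + H(Y|Z) - H(X,Y|Z)

H(Z) = 0.2697
H(X,Z) = 0.5026 → H(X|Z) = 0.2329
H(Y,Z) = 0.5668 → H(Y|Z) = 0.2971
H(X,Y,Z) = 0.7975 → H(X,Y|Z) = 0.5278

I(X;Y|Z) = 0.2329 + 0.2971 - 0.5278 = 0.0022 dits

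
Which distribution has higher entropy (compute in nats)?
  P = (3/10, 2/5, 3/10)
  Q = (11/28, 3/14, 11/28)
P

Computing entropies in nats:
H(P) = 1.0889
H(Q) = 1.0642

Distribution P has higher entropy.

Intuition: The distribution closer to uniform (more spread out) has higher entropy.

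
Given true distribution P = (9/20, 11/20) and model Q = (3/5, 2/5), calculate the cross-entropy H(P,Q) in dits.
0.3187 dits

Cross-entropy: H(P,Q) = -Σ p(x) log q(x)

Alternatively: H(P,Q) = H(P) + D_KL(P||Q)
H(P) = 0.2989 dits
D_KL(P||Q) = 0.0198 dits

H(P,Q) = 0.2989 + 0.0198 = 0.3187 dits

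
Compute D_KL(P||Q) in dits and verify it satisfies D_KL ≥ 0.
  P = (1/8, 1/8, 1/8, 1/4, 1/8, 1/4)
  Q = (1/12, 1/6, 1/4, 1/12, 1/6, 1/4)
0.0724 dits

KL divergence satisfies the Gibbs inequality: D_KL(P||Q) ≥ 0 for all distributions P, Q.

D_KL(P||Q) = Σ p(x) log(p(x)/q(x))
Term by term:
  x=0: 1/8 × log_10[(1/8)/(1/12)] = 0.0220
  x=1: 1/8 × log_10[(1/8)/(1/6)] = -0.0156
  x=2: 1/8 × log_10[(1/8)/(1/4)] = -0.0376
  x=3: 1/4 × log_10[(1/4)/(1/12)] = 0.1193
  x=4: 1/8 × log_10[(1/8)/(1/6)] = -0.0156
  x=5: 1/4 × log_10[(1/4)/(1/4)] = 0.0000
D_KL(P||Q) = 0.0724 dits

D_KL(P||Q) = 0.0724 ≥ 0 ✓

This non-negativity is a fundamental property: relative entropy cannot be negative because it measures how different Q is from P.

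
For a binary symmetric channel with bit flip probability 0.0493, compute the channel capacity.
0.7166 bits

For a binary symmetric channel (BSC) with error probability p:
Capacity C = 1 - H(p) bits per symbol

where H(p) = -p log₂(p) - (1-p) log₂(1-p) is the binary entropy function.

H(0.0493) = 0.2834 bits
C = 1 - 0.2834 = 0.7166 bits per symbol

This means we can reliably transmit up to 0.7166 bits of information per channel use.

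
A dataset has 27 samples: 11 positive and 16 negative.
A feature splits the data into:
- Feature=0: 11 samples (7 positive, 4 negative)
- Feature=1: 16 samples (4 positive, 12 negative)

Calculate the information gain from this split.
0.1091 bits

Information Gain = H(Y) - H(Y|Feature)

Before split:
P(positive) = 11/27 = 0.4074
H(Y) = 0.9751 bits

After split:
Feature=0: H = 0.9457 bits (weight = 11/27)
Feature=1: H = 0.8113 bits (weight = 16/27)
H(Y|Feature) = (11/27)×0.9457 + (16/27)×0.8113 = 0.8660 bits

Information Gain = 0.9751 - 0.8660 = 0.1091 bits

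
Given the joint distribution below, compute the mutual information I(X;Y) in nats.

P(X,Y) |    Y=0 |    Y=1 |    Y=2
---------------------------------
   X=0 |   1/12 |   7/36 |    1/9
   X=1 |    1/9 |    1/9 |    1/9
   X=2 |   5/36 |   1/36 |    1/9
0.0680 nats

Mutual information: I(X;Y) = H(X) + H(Y) - H(X,Y)

Marginals:
P(X) = (7/18, 1/3, 5/18), H(X) = 1.0893 nats
P(Y) = (1/3, 1/3, 1/3), H(Y) = 1.0986 nats

Joint entropy: H(X,Y) = 2.1199 nats

I(X;Y) = 1.0893 + 1.0986 - 2.1199 = 0.0680 nats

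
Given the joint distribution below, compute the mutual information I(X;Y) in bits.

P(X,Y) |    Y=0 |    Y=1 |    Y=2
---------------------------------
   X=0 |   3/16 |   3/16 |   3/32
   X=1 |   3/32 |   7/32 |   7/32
0.0590 bits

Mutual information: I(X;Y) = H(X) + H(Y) - H(X,Y)

Marginals:
P(X) = (15/32, 17/32), H(X) = 0.9972 bits
P(Y) = (9/32, 13/32, 5/16), H(Y) = 1.5671 bits

Joint entropy: H(X,Y) = 2.5052 bits

I(X;Y) = 0.9972 + 1.5671 - 2.5052 = 0.0590 bits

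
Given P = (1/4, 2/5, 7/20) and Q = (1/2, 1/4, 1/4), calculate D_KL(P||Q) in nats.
0.1325 nats

KL divergence: D_KL(P||Q) = Σ p(x) log(p(x)/q(x))

Computing term by term:
  x=0: 1/4 × log_e[(1/4)/(1/2)] = 1/4 × -0.6931 = -0.1733
  x=1: 2/5 × log_e[(2/5)/(1/4)] = 2/5 × 0.4700 = 0.1880
  x=2: 7/20 × log_e[(7/20)/(1/4)] = 7/20 × 0.3365 = 0.1178

D_KL(P||Q) = 0.1325 nats

Note: KL divergence is always non-negative and equals 0 iff P = Q.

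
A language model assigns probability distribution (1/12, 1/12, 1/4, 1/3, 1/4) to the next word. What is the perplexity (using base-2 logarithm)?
4.3645

Perplexity is 2^H (or exp(H) for natural log).

First, H = -Σ p log p = 2.1258 bits
Perplexity = 2^2.1258 = 4.3645

Interpretation: The model's uncertainty is equivalent to choosing uniformly among 4.4 options.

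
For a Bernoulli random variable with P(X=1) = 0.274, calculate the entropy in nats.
0.5872 nats

The binary entropy function is:
H(p) = -p log(p) - (1-p) log(1-p)

H(0.274) = -0.274 × log_e(0.274) - 0.726 × log_e(0.726)
H(0.274) = 0.5872 nats

Note: Binary entropy is maximized at p=0.5 (H=1 bit) and minimized at p=0 or p=1 (H=0).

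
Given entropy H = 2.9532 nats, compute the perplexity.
19.1672

Perplexity is e^H (or exp(H) for natural log).

H = 2.9532 nats
Perplexity = e^2.9532 = 19.1672

Interpretation: The model's uncertainty is equivalent to choosing uniformly among 19.2 options.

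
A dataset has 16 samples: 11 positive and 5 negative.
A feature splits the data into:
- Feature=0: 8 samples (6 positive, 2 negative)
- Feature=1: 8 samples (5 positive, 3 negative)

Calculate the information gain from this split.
0.0132 bits

Information Gain = H(Y) - H(Y|Feature)

Before split:
P(positive) = 11/16 = 0.6875
H(Y) = 0.8960 bits

After split:
Feature=0: H = 0.8113 bits (weight = 8/16)
Feature=1: H = 0.9544 bits (weight = 8/16)
H(Y|Feature) = (8/16)×0.8113 + (8/16)×0.9544 = 0.8829 bits

Information Gain = 0.8960 - 0.8829 = 0.0132 bits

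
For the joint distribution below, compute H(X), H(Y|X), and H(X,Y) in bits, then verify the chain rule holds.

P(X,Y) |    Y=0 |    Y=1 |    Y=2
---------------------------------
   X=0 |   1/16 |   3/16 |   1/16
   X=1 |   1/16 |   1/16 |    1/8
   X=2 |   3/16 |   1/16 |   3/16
H(X,Y) = 2.9835, H(X) = 1.5462, H(Y|X) = 1.4373 (all in bits)

Chain rule: H(X,Y) = H(X) + H(Y|X)

Left side — joint entropy directly:
H(X,Y) = -Σ p(x,y) log p(x,y) = 2.9835 bits

Right side — compute H(Y|X) from the conditional distributions:
P(X) = (5/16, 1/4, 7/16), so H(X) = 1.5462 bits
H(Y|X) = Σ_x P(X=x) · H(Y|X=x):
  P(Y|X=0) = (1/5, 3/5, 1/5), H(Y|X=0) = 1.3710, weight P(X=0) = 5/16
  P(Y|X=1) = (1/4, 1/4, 1/2), H(Y|X=1) = 1.5000, weight P(X=1) = 1/4
  P(Y|X=2) = (3/7, 1/7, 3/7), H(Y|X=2) = 1.4488, weight P(X=2) = 7/16
H(Y|X) = 1.4373 bits

H(X) + H(Y|X) = 1.5462 + 1.4373 = 2.9835 bits

Both sides equal 2.9835 bits. ✓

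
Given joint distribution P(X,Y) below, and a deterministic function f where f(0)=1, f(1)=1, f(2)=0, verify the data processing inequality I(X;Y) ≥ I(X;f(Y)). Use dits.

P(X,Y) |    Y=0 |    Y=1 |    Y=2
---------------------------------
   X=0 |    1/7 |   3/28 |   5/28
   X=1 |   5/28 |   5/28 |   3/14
I(X;Y) = 0.0010, I(X;f(Y)) = 0.0004, inequality holds: 0.0010 ≥ 0.0004

Data Processing Inequality: For any Markov chain X → Y → Z, we have I(X;Y) ≥ I(X;Z).

Here Z = f(Y) is a deterministic function of Y, forming X → Y → Z.

Original I(X;Y) = 0.0010 dits

After applying f:
P(X,Z) where Z=f(Y):
- P(X,Z=0) = P(X,Y=2)
- P(X,Z=1) = P(X,Y=0) + P(X,Y=1)

I(X;Z) = I(X;f(Y)) = 0.0004 dits

Verification: 0.0010 ≥ 0.0004 ✓

Information cannot be created by processing; the function f can only lose information about X.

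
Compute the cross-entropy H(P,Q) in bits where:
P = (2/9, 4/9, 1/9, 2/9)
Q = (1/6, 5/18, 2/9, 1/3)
1.9891 bits

Cross-entropy: H(P,Q) = -Σ p(x) log q(x)

Alternatively: H(P,Q) = H(P) + D_KL(P||Q)
H(P) = 1.8366 bits
D_KL(P||Q) = 0.1525 bits

H(P,Q) = 1.8366 + 0.1525 = 1.9891 bits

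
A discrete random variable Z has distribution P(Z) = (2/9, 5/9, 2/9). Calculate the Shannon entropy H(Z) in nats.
0.9950 nats

Shannon entropy is H(X) = -Σ p(x) log p(x).

For P = (2/9, 5/9, 2/9):
H = -2/9 × log_e(2/9) -5/9 × log_e(5/9) -2/9 × log_e(2/9)
H = 0.9950 nats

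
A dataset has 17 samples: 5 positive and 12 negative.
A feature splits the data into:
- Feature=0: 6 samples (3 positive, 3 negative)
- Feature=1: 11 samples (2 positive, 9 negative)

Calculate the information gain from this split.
0.0784 bits

Information Gain = H(Y) - H(Y|Feature)

Before split:
P(positive) = 5/17 = 0.2941
H(Y) = 0.8740 bits

After split:
Feature=0: H = 1.0000 bits (weight = 6/17)
Feature=1: H = 0.6840 bits (weight = 11/17)
H(Y|Feature) = (6/17)×1.0000 + (11/17)×0.6840 = 0.7956 bits

Information Gain = 0.8740 - 0.7956 = 0.0784 bits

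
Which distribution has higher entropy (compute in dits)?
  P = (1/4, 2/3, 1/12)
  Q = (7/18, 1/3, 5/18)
Q

Computing entropies in dits:
H(P) = 0.3578
H(Q) = 0.4731

Distribution Q has higher entropy.

Intuition: The distribution closer to uniform (more spread out) has higher entropy.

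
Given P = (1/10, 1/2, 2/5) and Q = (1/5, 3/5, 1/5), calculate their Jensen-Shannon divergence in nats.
0.0278 nats

Jensen-Shannon divergence is:
JSD(P||Q) = 0.5 × D_KL(P||M) + 0.5 × D_KL(Q||M)
where M = 0.5 × (P + Q) is the mixture distribution.

M = 0.5 × (1/10, 1/2, 2/5) + 0.5 × (1/5, 3/5, 1/5) = (3/20, 11/20, 3/10)

D_KL(P||M) = 0.0269 nats
D_KL(Q||M) = 0.0287 nats

JSD(P||Q) = 0.5 × 0.0269 + 0.5 × 0.0287 = 0.0278 nats

Unlike KL divergence, JSD is symmetric and bounded: 0 ≤ JSD ≤ log(2).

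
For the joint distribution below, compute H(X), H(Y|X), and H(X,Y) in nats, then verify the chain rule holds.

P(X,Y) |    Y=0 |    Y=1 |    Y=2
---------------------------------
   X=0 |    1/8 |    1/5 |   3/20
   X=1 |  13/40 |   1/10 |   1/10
H(X,Y) = 1.6922, H(X) = 0.6919, H(Y|X) = 1.0003 (all in nats)

Chain rule: H(X,Y) = H(X) + H(Y|X)

Left side — joint entropy directly:
H(X,Y) = -Σ p(x,y) log p(x,y) = 1.6922 nats

Right side — compute H(Y|X) from the conditional distributions:
P(X) = (19/40, 21/40), so H(X) = 0.6919 nats
H(Y|X) = Σ_x P(X=x) · H(Y|X=x):
  P(Y|X=0) = (5/19, 8/19, 6/19), H(Y|X=0) = 1.0795, weight P(X=0) = 19/40
  P(Y|X=1) = (13/21, 4/21, 4/21), H(Y|X=1) = 0.9286, weight P(X=1) = 21/40
H(Y|X) = 1.0003 nats

H(X) + H(Y|X) = 0.6919 + 1.0003 = 1.6922 nats

Both sides equal 1.6922 nats. ✓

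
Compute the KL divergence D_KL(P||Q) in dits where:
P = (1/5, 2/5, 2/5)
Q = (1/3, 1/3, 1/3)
0.0190 dits

KL divergence: D_KL(P||Q) = Σ p(x) log(p(x)/q(x))

Computing term by term:
  x=0: 1/5 × log_10[(1/5)/(1/3)] = 1/5 × -0.2218 = -0.0444
  x=1: 2/5 × log_10[(2/5)/(1/3)] = 2/5 × 0.0792 = 0.0317
  x=2: 2/5 × log_10[(2/5)/(1/3)] = 2/5 × 0.0792 = 0.0317

D_KL(P||Q) = 0.0190 dits

Note: KL divergence is always non-negative and equals 0 iff P = Q.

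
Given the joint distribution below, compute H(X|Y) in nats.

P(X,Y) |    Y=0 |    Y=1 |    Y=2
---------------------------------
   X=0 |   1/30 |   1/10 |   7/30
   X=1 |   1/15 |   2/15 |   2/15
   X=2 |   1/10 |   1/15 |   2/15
1.0508 nats

Using the chain rule: H(X|Y) = H(X,Y) - H(Y)

First, compute H(X,Y) = 2.0805 nats

Marginal P(Y) = (1/5, 3/10, 1/2)
H(Y) = 1.0297 nats

H(X|Y) = H(X,Y) - H(Y) = 2.0805 - 1.0297 = 1.0508 nats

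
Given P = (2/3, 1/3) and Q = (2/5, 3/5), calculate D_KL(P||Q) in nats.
0.1446 nats

KL divergence: D_KL(P||Q) = Σ p(x) log(p(x)/q(x))

Computing term by term:
  x=0: 2/3 × log_e[(2/3)/(2/5)] = 2/3 × 0.5108 = 0.3406
  x=1: 1/3 × log_e[(1/3)/(3/5)] = 1/3 × -0.5878 = -0.1959

D_KL(P||Q) = 0.1446 nats

Note: KL divergence is always non-negative and equals 0 iff P = Q.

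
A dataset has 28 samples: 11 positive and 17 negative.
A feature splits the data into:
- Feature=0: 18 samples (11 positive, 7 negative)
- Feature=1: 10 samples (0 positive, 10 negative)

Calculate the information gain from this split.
0.3469 bits

Information Gain = H(Y) - H(Y|Feature)

Before split:
P(positive) = 11/28 = 0.3929
H(Y) = 0.9666 bits

After split:
Feature=0: H = 0.9641 bits (weight = 18/28)
Feature=1: H = 0.0000 bits (weight = 10/28)
H(Y|Feature) = (18/28)×0.9641 + (10/28)×0.0000 = 0.6198 bits

Information Gain = 0.9666 - 0.6198 = 0.3469 bits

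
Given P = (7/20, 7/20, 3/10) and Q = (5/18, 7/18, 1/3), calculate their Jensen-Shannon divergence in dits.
0.0013 dits

Jensen-Shannon divergence is:
JSD(P||Q) = 0.5 × D_KL(P||M) + 0.5 × D_KL(Q||M)
where M = 0.5 × (P + Q) is the mixture distribution.

M = 0.5 × (7/20, 7/20, 3/10) + 0.5 × (5/18, 7/18, 1/3) = (0.313889, 0.369444, 0.316667)

D_KL(P||M) = 0.0013 dits
D_KL(Q||M) = 0.0013 dits

JSD(P||Q) = 0.5 × 0.0013 + 0.5 × 0.0013 = 0.0013 dits

Unlike KL divergence, JSD is symmetric and bounded: 0 ≤ JSD ≤ log(2).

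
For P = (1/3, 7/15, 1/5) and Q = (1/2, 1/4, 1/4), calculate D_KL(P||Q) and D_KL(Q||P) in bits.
D_KL(P||Q) = 0.1608, D_KL(Q||P) = 0.1478

KL divergence is not symmetric: D_KL(P||Q) ≠ D_KL(Q||P) in general.

D_KL(P||Q) = 0.1608 bits
D_KL(Q||P) = 0.1478 bits

No, they are not equal!

This asymmetry is why KL divergence is not a true distance metric.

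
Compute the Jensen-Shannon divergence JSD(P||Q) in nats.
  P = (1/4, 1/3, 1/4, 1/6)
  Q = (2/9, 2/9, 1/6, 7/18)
0.0331 nats

Jensen-Shannon divergence is:
JSD(P||Q) = 0.5 × D_KL(P||M) + 0.5 × D_KL(Q||M)
where M = 0.5 × (P + Q) is the mixture distribution.

M = 0.5 × (1/4, 1/3, 1/4, 1/6) + 0.5 × (2/9, 2/9, 1/6, 7/18) = (0.236111, 5/18, 5/24, 5/18)

D_KL(P||M) = 0.0355 nats
D_KL(Q||M) = 0.0306 nats

JSD(P||Q) = 0.5 × 0.0355 + 0.5 × 0.0306 = 0.0331 nats

Unlike KL divergence, JSD is symmetric and bounded: 0 ≤ JSD ≤ log(2).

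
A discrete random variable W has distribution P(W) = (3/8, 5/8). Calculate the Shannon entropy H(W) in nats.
0.6616 nats

Shannon entropy is H(X) = -Σ p(x) log p(x).

For P = (3/8, 5/8):
H = -3/8 × log_e(3/8) -5/8 × log_e(5/8)
H = 0.6616 nats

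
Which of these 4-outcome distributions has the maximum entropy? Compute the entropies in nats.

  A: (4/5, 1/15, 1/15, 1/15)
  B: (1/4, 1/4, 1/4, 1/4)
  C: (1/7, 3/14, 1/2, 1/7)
B

For a discrete distribution over n outcomes, entropy is maximized by the uniform distribution.

Computing entropies:
H(A) = 0.7201 nats
H(B) = 1.3863 nats
H(C) = 1.2326 nats

The uniform distribution (where all probabilities equal 1/4) achieves the maximum entropy of log_e(4) = 1.3863 nats.

Distribution B has the highest entropy.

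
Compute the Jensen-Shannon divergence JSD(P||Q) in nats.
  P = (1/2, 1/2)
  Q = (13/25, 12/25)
0.0002 nats

Jensen-Shannon divergence is:
JSD(P||Q) = 0.5 × D_KL(P||M) + 0.5 × D_KL(Q||M)
where M = 0.5 × (P + Q) is the mixture distribution.

M = 0.5 × (1/2, 1/2) + 0.5 × (13/25, 12/25) = (0.51, 0.49)

D_KL(P||M) = 0.0002 nats
D_KL(Q||M) = 0.0002 nats

JSD(P||Q) = 0.5 × 0.0002 + 0.5 × 0.0002 = 0.0002 nats

Unlike KL divergence, JSD is symmetric and bounded: 0 ≤ JSD ≤ log(2).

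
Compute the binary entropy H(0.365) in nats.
0.6562 nats

The binary entropy function is:
H(p) = -p log(p) - (1-p) log(1-p)

H(0.365) = -0.365 × log_e(0.365) - 0.635 × log_e(0.635)
H(0.365) = 0.6562 nats

Note: Binary entropy is maximized at p=0.5 (H=1 bit) and minimized at p=0 or p=1 (H=0).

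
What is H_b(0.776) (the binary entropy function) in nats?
0.5319 nats

The binary entropy function is:
H(p) = -p log(p) - (1-p) log(1-p)

H(0.776) = -0.776 × log_e(0.776) - 0.224 × log_e(0.224)
H(0.776) = 0.5319 nats

Note: Binary entropy is maximized at p=0.5 (H=1 bit) and minimized at p=0 or p=1 (H=0).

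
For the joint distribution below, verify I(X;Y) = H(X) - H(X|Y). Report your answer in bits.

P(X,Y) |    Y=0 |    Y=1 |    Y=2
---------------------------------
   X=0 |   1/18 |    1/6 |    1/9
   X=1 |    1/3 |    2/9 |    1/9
I(X;Y) = 0.0828 bits

Mutual information has multiple equivalent forms:
- I(X;Y) = H(X) - H(X|Y)
- I(X;Y) = H(Y) - H(Y|X)
- I(X;Y) = H(X) + H(Y) - H(X,Y)

Computing all quantities:
H(X) = 0.9183, H(Y) = 1.5420, H(X,Y) = 2.3774
H(X|Y) = 0.8355, H(Y|X) = 1.4591

Verification:
H(X) - H(X|Y) = 0.9183 - 0.8355 = 0.0828
H(Y) - H(Y|X) = 1.5420 - 1.4591 = 0.0828
H(X) + H(Y) - H(X,Y) = 0.9183 + 1.5420 - 2.3774 = 0.0828

All forms give I(X;Y) = 0.0828 bits. ✓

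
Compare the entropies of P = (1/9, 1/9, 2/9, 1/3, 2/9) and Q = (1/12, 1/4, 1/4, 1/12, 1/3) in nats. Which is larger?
P

Computing entropies in nats:
H(P) = 1.5230
H(Q) = 1.4735

Distribution P has higher entropy.

Intuition: The distribution closer to uniform (more spread out) has higher entropy.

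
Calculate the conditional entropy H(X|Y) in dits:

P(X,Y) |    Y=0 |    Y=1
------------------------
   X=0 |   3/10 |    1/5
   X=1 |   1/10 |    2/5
0.2635 dits

Using the chain rule: H(X|Y) = H(X,Y) - H(Y)

First, compute H(X,Y) = 0.5558 dits

Marginal P(Y) = (2/5, 3/5)
H(Y) = 0.2923 dits

H(X|Y) = H(X,Y) - H(Y) = 0.5558 - 0.2923 = 0.2635 dits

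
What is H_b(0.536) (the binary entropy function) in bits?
0.9963 bits

The binary entropy function is:
H(p) = -p log(p) - (1-p) log(1-p)

H(0.536) = -0.536 × log_2(0.536) - 0.464 × log_2(0.464)
H(0.536) = 0.9963 bits

Note: Binary entropy is maximized at p=0.5 (H=1 bit) and minimized at p=0 or p=1 (H=0).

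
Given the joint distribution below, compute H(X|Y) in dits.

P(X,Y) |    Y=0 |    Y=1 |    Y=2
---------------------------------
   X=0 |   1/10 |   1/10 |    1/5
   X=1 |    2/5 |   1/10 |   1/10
0.2518 dits

Using the chain rule: H(X|Y) = H(X,Y) - H(Y)

First, compute H(X,Y) = 0.6990 dits

Marginal P(Y) = (1/2, 1/5, 3/10)
H(Y) = 0.4472 dits

H(X|Y) = H(X,Y) - H(Y) = 0.6990 - 0.4472 = 0.2518 dits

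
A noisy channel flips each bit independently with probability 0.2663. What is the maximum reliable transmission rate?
0.1639 bits

For a binary symmetric channel (BSC) with error probability p:
Capacity C = 1 - H(p) bits per symbol

where H(p) = -p log₂(p) - (1-p) log₂(1-p) is the binary entropy function.

H(0.2663) = 0.8361 bits
C = 1 - 0.8361 = 0.1639 bits per symbol

This means we can reliably transmit up to 0.1639 bits of information per channel use.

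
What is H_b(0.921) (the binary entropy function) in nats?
0.2763 nats

The binary entropy function is:
H(p) = -p log(p) - (1-p) log(1-p)

H(0.921) = -0.921 × log_e(0.921) - 0.079 × log_e(0.079)
H(0.921) = 0.2763 nats

Note: Binary entropy is maximized at p=0.5 (H=1 bit) and minimized at p=0 or p=1 (H=0).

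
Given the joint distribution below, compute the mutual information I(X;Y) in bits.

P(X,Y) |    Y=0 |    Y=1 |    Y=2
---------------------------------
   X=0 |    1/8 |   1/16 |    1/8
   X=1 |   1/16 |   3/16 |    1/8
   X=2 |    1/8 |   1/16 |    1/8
0.0810 bits

Mutual information: I(X;Y) = H(X) + H(Y) - H(X,Y)

Marginals:
P(X) = (5/16, 3/8, 5/16), H(X) = 1.5794 bits
P(Y) = (5/16, 5/16, 3/8), H(Y) = 1.5794 bits

Joint entropy: H(X,Y) = 3.0778 bits

I(X;Y) = 1.5794 + 1.5794 - 3.0778 = 0.0810 bits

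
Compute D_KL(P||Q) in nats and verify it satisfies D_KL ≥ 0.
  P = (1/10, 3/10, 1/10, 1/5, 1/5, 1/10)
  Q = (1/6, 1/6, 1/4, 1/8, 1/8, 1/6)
0.1705 nats

KL divergence satisfies the Gibbs inequality: D_KL(P||Q) ≥ 0 for all distributions P, Q.

D_KL(P||Q) = Σ p(x) log(p(x)/q(x))
Term by term:
  x=0: 1/10 × log_e[(1/10)/(1/6)] = -0.0511
  x=1: 3/10 × log_e[(3/10)/(1/6)] = 0.1763
  x=2: 1/10 × log_e[(1/10)/(1/4)] = -0.0916
  x=3: 1/5 × log_e[(1/5)/(1/8)] = 0.0940
  x=4: 1/5 × log_e[(1/5)/(1/8)] = 0.0940
  x=5: 1/10 × log_e[(1/10)/(1/6)] = -0.0511
D_KL(P||Q) = 0.1705 nats

D_KL(P||Q) = 0.1705 ≥ 0 ✓

This non-negativity is a fundamental property: relative entropy cannot be negative because it measures how different Q is from P.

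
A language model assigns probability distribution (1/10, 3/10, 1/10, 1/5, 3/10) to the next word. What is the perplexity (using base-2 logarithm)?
4.5032

Perplexity is 2^H (or exp(H) for natural log).

First, H = -Σ p log p = 2.1710 bits
Perplexity = 2^2.1710 = 4.5032

Interpretation: The model's uncertainty is equivalent to choosing uniformly among 4.5 options.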